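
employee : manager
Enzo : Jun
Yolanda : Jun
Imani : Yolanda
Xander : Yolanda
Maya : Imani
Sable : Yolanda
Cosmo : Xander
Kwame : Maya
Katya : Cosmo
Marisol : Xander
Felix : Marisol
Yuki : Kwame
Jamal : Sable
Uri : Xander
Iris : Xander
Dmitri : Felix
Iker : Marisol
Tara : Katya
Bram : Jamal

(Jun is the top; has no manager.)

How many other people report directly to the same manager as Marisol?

3

Marisol reports to Xander. Xander's other direct reports are Cosmo, Uri, Iris — 3 peers.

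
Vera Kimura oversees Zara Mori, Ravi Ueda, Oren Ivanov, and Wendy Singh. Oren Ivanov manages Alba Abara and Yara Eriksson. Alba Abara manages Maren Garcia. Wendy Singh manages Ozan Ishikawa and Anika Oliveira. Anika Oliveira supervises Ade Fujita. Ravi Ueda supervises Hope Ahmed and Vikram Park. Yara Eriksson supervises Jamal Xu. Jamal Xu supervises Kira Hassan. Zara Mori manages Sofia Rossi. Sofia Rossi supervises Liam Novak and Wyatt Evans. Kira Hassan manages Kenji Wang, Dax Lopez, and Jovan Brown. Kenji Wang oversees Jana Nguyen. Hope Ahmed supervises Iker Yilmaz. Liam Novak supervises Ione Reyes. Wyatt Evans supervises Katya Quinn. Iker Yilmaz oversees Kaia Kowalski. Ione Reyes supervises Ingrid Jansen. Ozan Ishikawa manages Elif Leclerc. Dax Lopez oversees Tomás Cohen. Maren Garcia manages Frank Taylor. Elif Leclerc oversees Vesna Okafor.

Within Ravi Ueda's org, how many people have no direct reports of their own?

2

The people in Ravi Ueda's organization with no one reporting to them are Vikram Park, Kaia Kowalski. That is 2.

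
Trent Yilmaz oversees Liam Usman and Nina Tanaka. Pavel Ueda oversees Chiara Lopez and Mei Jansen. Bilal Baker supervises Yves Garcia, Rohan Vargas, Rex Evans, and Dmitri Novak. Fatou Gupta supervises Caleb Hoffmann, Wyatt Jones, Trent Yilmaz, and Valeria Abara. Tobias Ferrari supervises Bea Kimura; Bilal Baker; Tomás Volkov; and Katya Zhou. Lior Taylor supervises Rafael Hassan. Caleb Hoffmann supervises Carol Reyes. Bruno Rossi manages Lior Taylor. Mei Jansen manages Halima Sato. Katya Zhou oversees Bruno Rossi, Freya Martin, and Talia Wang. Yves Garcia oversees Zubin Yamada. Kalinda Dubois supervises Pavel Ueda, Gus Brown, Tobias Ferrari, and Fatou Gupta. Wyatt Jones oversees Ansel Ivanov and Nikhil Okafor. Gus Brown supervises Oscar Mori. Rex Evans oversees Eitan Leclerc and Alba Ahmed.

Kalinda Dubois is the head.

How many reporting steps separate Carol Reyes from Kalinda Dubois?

3

Chain from Carol Reyes up to Kalinda Dubois: Carol Reyes → Caleb Hoffmann → Fatou Gupta → Kalinda Dubois. That is 3 steps up, so Carol Reyes is 3 levels below Kalinda Dubois.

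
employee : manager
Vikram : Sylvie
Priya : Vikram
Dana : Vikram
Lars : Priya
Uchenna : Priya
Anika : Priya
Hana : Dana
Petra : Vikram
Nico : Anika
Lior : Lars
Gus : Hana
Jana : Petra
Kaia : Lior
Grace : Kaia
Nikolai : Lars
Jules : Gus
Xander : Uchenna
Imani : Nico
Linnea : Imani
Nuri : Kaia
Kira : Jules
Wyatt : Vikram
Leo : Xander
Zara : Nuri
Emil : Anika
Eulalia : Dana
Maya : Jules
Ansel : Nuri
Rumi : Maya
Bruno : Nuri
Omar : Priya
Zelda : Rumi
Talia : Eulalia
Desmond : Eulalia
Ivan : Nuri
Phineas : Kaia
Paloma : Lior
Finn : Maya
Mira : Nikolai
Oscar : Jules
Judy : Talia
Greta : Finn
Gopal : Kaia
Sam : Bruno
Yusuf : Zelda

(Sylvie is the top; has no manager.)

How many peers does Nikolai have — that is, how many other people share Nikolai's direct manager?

1

Nikolai reports to Lars. Lars's other direct reports are Lior — 1 peer.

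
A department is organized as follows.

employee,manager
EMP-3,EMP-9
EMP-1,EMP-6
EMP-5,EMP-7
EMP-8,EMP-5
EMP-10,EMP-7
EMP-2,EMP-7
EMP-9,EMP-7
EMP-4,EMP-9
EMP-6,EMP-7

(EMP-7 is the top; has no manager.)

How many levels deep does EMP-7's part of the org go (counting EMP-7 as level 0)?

2

The longest chain under EMP-7 runs EMP-7 → EMP-6 → EMP-1, which is 2 levels below EMP-7.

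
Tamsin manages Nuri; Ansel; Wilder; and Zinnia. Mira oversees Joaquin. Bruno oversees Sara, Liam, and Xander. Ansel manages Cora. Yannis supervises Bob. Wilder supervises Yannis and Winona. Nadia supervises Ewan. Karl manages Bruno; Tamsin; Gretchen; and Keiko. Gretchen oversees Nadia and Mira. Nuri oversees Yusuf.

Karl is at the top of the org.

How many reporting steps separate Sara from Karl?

2

Chain from Sara up to Karl: Sara → Bruno → Karl. That is 2 steps up, so Sara is 2 levels below Karl.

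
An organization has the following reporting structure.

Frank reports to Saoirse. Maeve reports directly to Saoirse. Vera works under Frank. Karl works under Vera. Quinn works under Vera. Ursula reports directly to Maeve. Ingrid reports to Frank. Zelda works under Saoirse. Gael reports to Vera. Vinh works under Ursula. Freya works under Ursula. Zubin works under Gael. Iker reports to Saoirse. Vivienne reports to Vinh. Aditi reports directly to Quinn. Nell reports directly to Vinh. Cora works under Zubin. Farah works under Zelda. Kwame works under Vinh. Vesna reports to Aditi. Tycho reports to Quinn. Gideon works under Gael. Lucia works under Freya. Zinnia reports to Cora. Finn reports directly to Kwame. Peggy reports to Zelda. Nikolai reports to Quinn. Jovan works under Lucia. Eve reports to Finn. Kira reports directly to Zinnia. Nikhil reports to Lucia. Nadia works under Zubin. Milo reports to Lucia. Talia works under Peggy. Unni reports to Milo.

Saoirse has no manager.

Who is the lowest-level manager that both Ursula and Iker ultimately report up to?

Saoirse

Ursula's chain of managers is Maeve, Saoirse. Iker's chain of managers is Saoirse. The first manager that appears in both chains is Saoirse.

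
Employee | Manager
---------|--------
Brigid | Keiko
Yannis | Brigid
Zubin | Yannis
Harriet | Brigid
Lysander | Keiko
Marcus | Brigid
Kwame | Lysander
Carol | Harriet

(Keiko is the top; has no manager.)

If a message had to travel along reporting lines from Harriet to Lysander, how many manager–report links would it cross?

Harriet is 2 levels below Keiko, and Lysander is 1 level below Keiko (their lowest common manager). The shortest path runs up from Harriet to Keiko and back down to Lysander: 2 + 1 = 3 links.

3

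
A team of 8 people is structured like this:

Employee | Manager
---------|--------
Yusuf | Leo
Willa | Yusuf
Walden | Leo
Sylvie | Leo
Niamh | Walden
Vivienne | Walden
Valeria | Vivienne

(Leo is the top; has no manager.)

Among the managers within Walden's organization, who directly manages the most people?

Direct-report counts within Walden's organization: Walden has 2; Vivienne has 1. The largest is 2, held by Walden.

Walden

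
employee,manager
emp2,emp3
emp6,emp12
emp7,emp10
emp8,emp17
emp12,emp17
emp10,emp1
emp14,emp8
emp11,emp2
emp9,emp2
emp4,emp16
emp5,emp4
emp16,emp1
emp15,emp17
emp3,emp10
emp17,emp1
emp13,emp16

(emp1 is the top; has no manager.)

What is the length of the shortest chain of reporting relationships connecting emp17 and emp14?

emp14 is in emp17's organization: the chain from emp14 up to emp17 is emp14 → emp8 → emp17, which is 2 links.

2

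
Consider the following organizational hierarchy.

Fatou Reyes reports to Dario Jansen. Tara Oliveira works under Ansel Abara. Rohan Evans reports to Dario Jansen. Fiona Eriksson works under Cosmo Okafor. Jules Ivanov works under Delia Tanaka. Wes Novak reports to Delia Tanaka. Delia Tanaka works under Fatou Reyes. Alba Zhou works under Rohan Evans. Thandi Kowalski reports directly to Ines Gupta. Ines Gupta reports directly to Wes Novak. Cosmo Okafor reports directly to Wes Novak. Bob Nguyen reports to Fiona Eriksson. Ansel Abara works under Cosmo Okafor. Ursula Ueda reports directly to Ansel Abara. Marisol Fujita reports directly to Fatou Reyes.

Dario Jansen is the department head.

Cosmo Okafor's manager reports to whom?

Delia Tanaka

Cosmo Okafor reports to Wes Novak, and Wes Novak reports to Delia Tanaka. So Cosmo Okafor's skip-level manager is Delia Tanaka.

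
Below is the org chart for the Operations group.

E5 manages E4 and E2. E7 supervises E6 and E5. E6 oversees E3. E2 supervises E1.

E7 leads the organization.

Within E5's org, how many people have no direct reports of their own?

2

The people in E5's organization with no one reporting to them are E1, E4. That is 2.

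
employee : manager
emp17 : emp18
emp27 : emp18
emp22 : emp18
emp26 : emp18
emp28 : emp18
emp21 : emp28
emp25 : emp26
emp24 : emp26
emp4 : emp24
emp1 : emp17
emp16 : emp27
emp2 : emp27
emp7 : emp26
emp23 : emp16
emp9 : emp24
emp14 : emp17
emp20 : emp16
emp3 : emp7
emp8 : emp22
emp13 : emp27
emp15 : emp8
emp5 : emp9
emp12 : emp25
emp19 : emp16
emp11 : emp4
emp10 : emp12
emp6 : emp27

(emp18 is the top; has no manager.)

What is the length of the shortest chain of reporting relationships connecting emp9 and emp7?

emp9 is 2 levels below emp26, and emp7 is 1 level below emp26 (their lowest common manager). The shortest path runs up from emp9 to emp26 and back down to emp7: 2 + 1 = 3 links.

3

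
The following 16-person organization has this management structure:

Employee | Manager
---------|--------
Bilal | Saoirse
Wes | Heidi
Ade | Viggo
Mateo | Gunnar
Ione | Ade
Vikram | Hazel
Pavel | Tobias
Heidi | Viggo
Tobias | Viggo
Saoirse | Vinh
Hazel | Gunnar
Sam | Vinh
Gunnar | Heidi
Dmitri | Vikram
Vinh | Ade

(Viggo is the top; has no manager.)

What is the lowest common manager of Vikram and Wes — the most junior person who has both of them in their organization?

Heidi

Vikram's chain of managers is Hazel, Gunnar, Heidi, Viggo. Wes's chain of managers is Heidi, Viggo. The first manager that appears in both chains is Heidi.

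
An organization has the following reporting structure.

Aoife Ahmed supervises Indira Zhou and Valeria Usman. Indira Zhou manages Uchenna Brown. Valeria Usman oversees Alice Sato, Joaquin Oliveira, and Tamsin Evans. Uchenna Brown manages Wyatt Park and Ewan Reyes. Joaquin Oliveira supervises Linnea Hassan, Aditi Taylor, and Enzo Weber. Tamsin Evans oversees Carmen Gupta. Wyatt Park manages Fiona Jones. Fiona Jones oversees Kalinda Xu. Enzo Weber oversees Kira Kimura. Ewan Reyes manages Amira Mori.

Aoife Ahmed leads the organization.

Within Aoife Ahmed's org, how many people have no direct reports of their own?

The people in Aoife Ahmed's organization with no one reporting to them are Alice Sato, Carmen Gupta, Kira Kimura, Aditi Taylor, Linnea Hassan, Amira Mori, Kalinda Xu. That is 7.

7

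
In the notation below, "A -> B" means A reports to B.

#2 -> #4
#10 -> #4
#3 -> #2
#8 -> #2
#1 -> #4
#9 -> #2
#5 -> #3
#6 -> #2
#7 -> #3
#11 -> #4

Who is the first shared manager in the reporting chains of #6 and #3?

#2

#6's chain of managers is #2, #4. #3's chain of managers is #2, #4. The first manager that appears in both chains is #2.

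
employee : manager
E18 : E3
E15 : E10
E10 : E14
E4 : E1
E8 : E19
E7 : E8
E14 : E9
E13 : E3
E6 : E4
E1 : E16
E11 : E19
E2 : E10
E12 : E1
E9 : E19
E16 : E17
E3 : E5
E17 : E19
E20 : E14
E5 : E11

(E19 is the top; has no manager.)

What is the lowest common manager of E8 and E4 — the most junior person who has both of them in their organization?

E19

E8's chain of managers is E19. E4's chain of managers is E1, E16, E17, E19. The first manager that appears in both chains is E19.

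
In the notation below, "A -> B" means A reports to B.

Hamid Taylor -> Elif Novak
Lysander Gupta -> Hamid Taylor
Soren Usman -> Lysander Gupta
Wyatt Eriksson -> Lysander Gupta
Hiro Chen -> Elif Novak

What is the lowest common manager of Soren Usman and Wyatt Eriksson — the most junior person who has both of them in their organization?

Lysander Gupta

Soren Usman's chain of managers is Lysander Gupta, Hamid Taylor, Elif Novak. Wyatt Eriksson's chain of managers is Lysander Gupta, Hamid Taylor, Elif Novak. The first manager that appears in both chains is Lysander Gupta.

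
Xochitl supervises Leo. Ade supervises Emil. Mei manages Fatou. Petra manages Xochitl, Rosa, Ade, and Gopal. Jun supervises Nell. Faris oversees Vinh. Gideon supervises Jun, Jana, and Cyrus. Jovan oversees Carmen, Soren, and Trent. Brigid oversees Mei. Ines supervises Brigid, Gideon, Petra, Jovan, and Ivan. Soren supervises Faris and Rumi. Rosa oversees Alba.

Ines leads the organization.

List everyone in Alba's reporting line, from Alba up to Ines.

Alba reports to Rosa. Rosa reports to Petra. Petra reports to Ines. Ines is at the top.

Alba -> Rosa -> Petra -> Ines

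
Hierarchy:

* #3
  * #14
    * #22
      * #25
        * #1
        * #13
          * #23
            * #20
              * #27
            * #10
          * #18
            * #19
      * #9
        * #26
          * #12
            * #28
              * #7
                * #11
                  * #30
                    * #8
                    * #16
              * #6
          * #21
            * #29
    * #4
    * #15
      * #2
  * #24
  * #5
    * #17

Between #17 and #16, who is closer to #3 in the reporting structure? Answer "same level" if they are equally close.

#17 is 2 levels below #3; #16 is 10. #17 is higher.

#17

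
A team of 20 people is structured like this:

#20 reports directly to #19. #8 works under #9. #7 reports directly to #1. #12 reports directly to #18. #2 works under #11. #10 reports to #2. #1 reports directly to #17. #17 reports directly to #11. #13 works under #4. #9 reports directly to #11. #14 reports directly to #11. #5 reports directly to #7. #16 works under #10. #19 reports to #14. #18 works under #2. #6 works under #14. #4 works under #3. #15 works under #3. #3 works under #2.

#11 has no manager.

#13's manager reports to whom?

#3

#13 reports to #4, and #4 reports to #3. So #13's skip-level manager is #3.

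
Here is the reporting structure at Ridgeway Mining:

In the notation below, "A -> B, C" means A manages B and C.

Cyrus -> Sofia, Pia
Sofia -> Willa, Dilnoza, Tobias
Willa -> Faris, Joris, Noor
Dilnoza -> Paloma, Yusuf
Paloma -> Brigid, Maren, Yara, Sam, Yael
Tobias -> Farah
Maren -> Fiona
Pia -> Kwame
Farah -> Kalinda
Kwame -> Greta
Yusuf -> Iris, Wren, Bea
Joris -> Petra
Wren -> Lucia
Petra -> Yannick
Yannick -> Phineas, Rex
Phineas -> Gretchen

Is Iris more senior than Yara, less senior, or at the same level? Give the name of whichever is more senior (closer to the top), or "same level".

Both Iris and Yara are 4 levels below Cyrus.

same level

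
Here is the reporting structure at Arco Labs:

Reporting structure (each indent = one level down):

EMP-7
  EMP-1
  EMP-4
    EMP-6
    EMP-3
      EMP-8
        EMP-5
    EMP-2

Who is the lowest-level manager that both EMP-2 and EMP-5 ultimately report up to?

EMP-4

EMP-2's chain of managers is EMP-4, EMP-7. EMP-5's chain of managers is EMP-8, EMP-3, EMP-4, EMP-7. The first manager that appears in both chains is EMP-4.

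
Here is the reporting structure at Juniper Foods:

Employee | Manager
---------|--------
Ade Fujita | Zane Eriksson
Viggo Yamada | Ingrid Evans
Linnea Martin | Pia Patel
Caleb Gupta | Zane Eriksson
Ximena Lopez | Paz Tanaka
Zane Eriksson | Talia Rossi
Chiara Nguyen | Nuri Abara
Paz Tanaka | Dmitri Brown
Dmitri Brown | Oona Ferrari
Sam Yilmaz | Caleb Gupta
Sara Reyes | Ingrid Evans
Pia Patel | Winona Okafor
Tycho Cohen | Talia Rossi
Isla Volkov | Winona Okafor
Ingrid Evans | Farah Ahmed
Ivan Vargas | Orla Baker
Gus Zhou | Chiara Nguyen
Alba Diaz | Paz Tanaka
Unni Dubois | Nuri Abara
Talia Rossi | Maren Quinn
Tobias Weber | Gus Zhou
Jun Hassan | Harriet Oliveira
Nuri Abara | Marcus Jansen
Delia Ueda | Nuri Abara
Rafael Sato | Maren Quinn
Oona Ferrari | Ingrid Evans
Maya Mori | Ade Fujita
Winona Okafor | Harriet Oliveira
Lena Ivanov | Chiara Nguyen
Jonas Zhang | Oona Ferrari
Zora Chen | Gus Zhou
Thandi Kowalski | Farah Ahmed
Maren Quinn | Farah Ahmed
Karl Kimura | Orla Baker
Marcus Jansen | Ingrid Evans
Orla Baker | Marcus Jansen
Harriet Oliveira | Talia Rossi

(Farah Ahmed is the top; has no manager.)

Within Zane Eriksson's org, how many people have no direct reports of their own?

The people in Zane Eriksson's organization with no one reporting to them are Sam Yilmaz, Maya Mori. That is 2.

2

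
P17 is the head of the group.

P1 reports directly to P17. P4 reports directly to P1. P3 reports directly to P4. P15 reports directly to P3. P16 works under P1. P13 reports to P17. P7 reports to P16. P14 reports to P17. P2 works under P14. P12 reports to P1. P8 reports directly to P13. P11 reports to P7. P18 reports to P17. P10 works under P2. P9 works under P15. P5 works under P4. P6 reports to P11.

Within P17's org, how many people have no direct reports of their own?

7

The people in P17's organization with no one reporting to them are P18, P10, P8, P12, P6, P5, P9. That is 7.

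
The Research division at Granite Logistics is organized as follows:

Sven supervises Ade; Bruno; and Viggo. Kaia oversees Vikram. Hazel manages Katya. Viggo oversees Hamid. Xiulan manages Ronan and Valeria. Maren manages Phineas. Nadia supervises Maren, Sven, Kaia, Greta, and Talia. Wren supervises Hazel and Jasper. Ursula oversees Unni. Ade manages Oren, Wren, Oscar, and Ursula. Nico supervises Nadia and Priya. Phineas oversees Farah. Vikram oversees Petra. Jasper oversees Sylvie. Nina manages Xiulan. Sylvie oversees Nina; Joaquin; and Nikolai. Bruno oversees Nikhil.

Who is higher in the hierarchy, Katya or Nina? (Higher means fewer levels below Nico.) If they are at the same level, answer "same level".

Katya

Katya is 6 levels below Nico; Nina is 7. Katya is higher.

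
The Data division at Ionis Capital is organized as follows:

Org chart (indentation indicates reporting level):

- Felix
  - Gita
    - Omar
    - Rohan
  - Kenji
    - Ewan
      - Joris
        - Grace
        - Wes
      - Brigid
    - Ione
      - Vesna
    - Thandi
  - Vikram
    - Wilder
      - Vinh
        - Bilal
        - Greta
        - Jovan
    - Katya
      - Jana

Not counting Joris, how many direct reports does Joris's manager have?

Joris reports to Ewan. Ewan's other direct reports are Brigid — 1 peer.

1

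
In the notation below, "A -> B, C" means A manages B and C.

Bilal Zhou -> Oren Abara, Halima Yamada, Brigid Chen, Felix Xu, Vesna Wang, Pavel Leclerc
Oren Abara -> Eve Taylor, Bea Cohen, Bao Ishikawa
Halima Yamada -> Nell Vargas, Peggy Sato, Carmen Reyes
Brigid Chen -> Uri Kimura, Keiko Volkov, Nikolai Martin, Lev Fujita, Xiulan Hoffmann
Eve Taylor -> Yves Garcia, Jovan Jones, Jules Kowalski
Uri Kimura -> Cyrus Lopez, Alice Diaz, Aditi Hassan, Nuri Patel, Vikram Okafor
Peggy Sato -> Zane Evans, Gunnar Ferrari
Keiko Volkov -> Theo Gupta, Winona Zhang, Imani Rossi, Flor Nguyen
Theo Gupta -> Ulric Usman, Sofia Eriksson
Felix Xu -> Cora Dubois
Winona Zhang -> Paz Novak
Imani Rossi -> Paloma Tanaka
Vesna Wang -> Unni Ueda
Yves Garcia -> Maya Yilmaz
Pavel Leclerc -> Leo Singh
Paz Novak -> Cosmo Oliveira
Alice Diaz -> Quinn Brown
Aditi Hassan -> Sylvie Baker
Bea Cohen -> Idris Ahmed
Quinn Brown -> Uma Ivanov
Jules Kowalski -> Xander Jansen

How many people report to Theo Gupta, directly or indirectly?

2

Theo Gupta directly manages Ulric Usman, Sofia Eriksson. Ulric Usman has no reports. Sofia Eriksson has no reports. So Theo Gupta's organization is 2 direct reports plus everyone under them: 1 + 1 = 2.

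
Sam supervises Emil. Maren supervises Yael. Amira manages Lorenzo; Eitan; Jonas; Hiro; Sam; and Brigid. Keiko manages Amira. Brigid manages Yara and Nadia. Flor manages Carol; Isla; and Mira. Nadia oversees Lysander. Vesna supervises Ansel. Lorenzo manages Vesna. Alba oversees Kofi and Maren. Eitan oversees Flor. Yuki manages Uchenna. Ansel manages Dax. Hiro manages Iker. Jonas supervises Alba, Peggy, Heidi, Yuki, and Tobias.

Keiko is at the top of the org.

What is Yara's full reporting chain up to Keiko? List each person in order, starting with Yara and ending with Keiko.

Yara -> Brigid -> Amira -> Keiko

Yara reports to Brigid. Brigid reports to Amira. Amira reports to Keiko. Keiko is at the top.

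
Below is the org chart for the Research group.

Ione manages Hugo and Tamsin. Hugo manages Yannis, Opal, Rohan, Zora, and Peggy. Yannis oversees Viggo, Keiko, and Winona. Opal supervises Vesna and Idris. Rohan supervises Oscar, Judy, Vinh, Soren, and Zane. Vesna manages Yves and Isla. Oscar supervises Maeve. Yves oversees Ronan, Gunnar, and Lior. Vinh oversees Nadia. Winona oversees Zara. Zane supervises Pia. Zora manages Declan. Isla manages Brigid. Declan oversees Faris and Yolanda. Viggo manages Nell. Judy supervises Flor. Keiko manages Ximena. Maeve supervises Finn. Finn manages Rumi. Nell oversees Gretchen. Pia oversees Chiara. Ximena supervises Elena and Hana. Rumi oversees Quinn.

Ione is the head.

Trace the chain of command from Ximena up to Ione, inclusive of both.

Ximena reports to Keiko. Keiko reports to Yannis. Yannis reports to Hugo. Hugo reports to Ione. Ione is at the top.

Ximena -> Keiko -> Yannis -> Hugo -> Ione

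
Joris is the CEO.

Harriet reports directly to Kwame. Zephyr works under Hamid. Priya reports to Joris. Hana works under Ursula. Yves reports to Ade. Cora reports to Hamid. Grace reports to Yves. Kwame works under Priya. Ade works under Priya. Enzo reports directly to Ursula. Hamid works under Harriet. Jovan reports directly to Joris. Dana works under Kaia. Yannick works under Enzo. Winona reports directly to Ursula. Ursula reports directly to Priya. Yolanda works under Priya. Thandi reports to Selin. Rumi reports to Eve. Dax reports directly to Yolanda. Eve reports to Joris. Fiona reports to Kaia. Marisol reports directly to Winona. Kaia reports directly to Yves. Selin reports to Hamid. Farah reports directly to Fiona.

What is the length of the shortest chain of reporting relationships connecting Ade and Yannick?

Ade is 1 level below Priya, and Yannick is 3 levels below Priya (their lowest common manager). The shortest path runs up from Ade to Priya and back down to Yannick: 1 + 3 = 4 links.

4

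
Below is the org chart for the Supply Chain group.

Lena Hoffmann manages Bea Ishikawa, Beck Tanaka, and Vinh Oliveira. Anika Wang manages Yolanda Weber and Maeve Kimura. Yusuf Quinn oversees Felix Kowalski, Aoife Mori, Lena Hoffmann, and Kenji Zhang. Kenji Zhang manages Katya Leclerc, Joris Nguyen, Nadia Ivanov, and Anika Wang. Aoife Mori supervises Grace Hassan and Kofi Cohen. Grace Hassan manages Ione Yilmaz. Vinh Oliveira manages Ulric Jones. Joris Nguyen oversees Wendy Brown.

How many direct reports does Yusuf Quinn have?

4

Yusuf Quinn directly manages Kenji Zhang, Aoife Mori, Lena Hoffmann, Felix Kowalski. That is 4 direct reports.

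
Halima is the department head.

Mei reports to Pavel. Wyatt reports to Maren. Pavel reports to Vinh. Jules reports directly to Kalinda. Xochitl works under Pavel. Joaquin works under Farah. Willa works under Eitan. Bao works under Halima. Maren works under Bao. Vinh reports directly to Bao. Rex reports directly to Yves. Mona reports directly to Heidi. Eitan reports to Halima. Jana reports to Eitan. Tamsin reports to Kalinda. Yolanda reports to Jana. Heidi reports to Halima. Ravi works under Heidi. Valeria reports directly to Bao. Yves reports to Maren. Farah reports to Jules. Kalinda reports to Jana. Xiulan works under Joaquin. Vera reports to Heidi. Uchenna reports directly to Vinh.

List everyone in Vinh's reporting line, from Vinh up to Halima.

Vinh -> Bao -> Halima

Vinh reports to Bao. Bao reports to Halima. Halima is at the top.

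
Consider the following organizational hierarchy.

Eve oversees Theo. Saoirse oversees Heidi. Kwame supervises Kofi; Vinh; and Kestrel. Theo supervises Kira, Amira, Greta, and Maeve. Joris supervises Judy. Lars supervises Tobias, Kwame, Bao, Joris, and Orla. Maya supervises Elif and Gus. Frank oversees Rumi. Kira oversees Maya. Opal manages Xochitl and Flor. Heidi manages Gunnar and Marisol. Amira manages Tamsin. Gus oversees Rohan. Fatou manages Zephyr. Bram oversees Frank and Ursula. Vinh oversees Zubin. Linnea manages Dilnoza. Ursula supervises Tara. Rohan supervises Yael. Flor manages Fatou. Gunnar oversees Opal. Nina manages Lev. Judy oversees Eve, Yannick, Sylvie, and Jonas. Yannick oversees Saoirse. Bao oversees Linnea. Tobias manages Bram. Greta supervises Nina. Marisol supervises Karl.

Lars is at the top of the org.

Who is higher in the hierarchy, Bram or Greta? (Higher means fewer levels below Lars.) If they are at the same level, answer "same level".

Bram is 2 levels below Lars; Greta is 5. Bram is higher.

Bram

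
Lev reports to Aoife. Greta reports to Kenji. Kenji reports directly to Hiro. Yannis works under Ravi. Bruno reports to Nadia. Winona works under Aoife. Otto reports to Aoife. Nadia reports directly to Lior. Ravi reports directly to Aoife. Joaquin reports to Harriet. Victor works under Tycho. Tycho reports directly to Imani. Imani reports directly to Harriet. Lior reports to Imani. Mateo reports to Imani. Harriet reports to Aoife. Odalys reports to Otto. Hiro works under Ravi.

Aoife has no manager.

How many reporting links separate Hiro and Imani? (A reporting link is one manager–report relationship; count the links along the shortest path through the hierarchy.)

4

Hiro is 2 levels below Aoife, and Imani is 2 levels below Aoife (their lowest common manager). The shortest path runs up from Hiro to Aoife and back down to Imani: 2 + 2 = 4 links.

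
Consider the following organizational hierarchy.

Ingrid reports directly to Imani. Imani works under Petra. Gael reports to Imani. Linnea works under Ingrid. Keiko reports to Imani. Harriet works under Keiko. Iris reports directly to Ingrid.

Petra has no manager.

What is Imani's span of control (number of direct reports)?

Imani directly manages Ingrid, Keiko, Gael. That is 3 direct reports.

3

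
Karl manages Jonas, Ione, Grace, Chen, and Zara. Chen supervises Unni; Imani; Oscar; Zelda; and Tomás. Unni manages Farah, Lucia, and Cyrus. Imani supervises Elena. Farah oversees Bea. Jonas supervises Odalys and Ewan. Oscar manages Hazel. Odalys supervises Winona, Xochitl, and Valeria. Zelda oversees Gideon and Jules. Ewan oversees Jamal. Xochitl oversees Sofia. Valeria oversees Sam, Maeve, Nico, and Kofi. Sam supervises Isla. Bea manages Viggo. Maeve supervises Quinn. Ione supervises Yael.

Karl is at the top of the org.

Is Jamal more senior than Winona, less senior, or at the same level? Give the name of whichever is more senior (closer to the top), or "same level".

same level

Both Jamal and Winona are 3 levels below Karl.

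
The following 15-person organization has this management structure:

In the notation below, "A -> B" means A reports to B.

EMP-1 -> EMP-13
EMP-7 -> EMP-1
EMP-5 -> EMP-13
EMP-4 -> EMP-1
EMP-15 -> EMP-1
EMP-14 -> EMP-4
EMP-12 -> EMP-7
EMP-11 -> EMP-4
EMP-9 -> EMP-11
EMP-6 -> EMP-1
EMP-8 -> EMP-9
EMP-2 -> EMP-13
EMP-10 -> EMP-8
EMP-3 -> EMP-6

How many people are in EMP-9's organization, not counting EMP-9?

2

EMP-9 directly manages EMP-8. Under EMP-8: EMP-10 (1). That's 2 in total.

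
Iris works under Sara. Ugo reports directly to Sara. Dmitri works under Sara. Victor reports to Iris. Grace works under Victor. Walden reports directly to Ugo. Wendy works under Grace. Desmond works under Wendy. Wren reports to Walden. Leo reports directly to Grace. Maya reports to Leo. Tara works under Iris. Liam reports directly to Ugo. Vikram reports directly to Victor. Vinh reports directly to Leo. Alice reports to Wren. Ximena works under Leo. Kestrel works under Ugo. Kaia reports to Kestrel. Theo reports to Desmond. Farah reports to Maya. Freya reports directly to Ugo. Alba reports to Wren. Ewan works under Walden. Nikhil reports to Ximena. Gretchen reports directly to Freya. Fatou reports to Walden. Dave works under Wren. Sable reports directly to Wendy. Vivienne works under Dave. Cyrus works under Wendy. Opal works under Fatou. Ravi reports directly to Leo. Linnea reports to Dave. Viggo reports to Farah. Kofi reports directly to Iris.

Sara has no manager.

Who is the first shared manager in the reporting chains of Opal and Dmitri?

Opal's chain of managers is Fatou, Walden, Ugo, Sara. Dmitri's chain of managers is Sara. The first manager that appears in both chains is Sara.

Sara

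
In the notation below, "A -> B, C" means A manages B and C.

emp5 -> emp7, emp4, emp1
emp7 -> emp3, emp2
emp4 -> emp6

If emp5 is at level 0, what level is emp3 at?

2

Chain from emp3 up to emp5: emp3 → emp7 → emp5. That is 2 steps up, so emp3 is 2 levels below emp5.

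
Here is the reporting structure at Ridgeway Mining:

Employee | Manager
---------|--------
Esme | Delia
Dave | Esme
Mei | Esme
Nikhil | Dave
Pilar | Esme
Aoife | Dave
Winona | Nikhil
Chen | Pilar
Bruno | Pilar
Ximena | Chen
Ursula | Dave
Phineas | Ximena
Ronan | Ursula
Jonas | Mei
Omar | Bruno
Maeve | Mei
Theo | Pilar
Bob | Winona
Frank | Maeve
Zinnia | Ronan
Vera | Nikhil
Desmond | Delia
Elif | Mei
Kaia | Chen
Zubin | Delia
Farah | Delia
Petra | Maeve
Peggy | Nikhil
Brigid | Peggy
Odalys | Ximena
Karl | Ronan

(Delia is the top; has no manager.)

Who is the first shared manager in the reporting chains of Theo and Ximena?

Theo's chain of managers is Pilar, Esme, Delia. Ximena's chain of managers is Chen, Pilar, Esme, Delia. The first manager that appears in both chains is Pilar.

Pilar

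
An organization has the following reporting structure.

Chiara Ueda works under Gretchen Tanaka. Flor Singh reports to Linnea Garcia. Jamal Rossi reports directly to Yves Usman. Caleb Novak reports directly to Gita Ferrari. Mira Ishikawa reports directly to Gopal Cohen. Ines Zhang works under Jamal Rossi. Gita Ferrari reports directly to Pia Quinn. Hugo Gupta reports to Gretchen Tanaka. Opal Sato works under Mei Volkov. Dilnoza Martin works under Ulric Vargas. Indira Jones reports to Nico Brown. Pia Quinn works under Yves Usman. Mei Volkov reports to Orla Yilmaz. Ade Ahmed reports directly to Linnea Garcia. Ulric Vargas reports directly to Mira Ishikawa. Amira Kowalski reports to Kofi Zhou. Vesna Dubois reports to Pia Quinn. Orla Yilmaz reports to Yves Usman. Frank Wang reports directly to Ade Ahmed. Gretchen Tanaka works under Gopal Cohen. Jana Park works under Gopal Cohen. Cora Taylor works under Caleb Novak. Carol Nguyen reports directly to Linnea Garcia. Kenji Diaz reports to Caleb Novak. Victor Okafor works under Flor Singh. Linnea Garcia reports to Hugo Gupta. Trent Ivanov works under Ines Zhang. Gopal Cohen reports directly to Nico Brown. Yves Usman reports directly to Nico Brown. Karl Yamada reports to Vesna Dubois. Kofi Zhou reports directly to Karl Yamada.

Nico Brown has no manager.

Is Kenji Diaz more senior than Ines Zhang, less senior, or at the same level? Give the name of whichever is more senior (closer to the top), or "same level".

Ines Zhang

Kenji Diaz is 5 levels below Nico Brown; Ines Zhang is 3. Ines Zhang is higher.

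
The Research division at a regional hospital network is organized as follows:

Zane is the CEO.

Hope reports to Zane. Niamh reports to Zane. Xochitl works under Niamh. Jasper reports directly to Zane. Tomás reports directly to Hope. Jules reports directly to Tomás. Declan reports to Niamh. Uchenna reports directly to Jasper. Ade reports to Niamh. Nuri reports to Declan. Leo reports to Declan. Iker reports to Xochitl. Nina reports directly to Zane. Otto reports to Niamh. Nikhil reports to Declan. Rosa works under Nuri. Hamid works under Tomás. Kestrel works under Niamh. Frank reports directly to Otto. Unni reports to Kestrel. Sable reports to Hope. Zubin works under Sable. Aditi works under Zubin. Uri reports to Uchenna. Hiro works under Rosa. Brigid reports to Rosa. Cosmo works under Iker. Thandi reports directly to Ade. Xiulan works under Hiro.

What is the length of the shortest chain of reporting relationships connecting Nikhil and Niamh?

2

Nikhil is in Niamh's organization: the chain from Nikhil up to Niamh is Nikhil → Declan → Niamh, which is 2 links.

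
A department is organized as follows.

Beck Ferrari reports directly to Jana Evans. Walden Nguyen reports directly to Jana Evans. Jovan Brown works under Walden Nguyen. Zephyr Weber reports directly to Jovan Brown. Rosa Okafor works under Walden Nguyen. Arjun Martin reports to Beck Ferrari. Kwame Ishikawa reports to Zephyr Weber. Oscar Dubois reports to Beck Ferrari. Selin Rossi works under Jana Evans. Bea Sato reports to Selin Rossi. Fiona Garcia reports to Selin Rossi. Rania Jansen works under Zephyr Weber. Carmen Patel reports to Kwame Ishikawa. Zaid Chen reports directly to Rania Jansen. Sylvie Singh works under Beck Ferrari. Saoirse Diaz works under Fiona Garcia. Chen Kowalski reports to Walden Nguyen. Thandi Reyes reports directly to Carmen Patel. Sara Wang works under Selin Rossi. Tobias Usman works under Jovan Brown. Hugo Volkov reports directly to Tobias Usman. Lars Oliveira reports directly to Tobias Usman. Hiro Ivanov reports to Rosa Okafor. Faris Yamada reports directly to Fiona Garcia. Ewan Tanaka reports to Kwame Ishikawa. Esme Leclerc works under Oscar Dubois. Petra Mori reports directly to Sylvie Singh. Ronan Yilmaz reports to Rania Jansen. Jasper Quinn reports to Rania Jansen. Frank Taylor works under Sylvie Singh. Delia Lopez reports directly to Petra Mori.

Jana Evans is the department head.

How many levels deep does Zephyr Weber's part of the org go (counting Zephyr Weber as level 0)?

The longest chain under Zephyr Weber runs Zephyr Weber → Kwame Ishikawa → Carmen Patel → Thandi Reyes, which is 3 levels below Zephyr Weber.

3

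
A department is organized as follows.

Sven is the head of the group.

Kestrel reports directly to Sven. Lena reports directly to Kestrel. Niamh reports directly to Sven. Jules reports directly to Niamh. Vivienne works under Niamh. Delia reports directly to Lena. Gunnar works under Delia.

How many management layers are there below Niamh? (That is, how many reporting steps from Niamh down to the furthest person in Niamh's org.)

The longest chain under Niamh runs Niamh → Vivienne, which is 1 level below Niamh.

1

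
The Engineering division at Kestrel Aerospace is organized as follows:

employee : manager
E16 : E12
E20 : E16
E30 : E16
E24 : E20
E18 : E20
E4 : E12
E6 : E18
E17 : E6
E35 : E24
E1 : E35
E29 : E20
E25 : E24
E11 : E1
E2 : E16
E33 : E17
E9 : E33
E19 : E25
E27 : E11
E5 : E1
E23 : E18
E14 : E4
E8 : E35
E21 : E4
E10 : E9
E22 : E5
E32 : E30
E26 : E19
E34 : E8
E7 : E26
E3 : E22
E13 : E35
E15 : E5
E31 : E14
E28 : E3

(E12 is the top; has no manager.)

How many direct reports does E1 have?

E1 directly manages E11, E5. That is 2 direct reports.

2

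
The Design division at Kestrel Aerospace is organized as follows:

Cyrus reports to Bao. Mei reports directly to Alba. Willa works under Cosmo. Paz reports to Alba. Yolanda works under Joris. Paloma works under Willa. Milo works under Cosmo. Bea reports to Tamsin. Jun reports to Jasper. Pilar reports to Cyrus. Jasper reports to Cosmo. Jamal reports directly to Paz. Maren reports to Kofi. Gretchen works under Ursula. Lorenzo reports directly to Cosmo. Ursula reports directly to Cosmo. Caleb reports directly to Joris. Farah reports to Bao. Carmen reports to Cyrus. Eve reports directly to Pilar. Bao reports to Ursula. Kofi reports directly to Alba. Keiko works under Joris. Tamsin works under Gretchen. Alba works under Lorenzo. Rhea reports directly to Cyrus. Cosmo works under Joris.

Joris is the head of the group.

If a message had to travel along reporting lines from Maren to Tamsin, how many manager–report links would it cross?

7

Maren is 4 levels below Cosmo, and Tamsin is 3 levels below Cosmo (their lowest common manager). The shortest path runs up from Maren to Cosmo and back down to Tamsin: 4 + 3 = 7 links.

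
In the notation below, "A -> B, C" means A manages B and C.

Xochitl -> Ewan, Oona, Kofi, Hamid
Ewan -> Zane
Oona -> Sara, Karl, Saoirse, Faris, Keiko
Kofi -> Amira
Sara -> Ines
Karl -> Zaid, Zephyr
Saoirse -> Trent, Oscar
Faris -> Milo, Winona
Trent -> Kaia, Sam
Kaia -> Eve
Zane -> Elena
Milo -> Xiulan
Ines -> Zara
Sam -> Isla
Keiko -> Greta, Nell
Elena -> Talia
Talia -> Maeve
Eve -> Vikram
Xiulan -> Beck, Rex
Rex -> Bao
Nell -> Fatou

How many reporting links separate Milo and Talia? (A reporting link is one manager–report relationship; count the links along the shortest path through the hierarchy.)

7

Milo is 3 levels below Xochitl, and Talia is 4 levels below Xochitl (their lowest common manager). The shortest path runs up from Milo to Xochitl and back down to Talia: 3 + 4 = 7 links.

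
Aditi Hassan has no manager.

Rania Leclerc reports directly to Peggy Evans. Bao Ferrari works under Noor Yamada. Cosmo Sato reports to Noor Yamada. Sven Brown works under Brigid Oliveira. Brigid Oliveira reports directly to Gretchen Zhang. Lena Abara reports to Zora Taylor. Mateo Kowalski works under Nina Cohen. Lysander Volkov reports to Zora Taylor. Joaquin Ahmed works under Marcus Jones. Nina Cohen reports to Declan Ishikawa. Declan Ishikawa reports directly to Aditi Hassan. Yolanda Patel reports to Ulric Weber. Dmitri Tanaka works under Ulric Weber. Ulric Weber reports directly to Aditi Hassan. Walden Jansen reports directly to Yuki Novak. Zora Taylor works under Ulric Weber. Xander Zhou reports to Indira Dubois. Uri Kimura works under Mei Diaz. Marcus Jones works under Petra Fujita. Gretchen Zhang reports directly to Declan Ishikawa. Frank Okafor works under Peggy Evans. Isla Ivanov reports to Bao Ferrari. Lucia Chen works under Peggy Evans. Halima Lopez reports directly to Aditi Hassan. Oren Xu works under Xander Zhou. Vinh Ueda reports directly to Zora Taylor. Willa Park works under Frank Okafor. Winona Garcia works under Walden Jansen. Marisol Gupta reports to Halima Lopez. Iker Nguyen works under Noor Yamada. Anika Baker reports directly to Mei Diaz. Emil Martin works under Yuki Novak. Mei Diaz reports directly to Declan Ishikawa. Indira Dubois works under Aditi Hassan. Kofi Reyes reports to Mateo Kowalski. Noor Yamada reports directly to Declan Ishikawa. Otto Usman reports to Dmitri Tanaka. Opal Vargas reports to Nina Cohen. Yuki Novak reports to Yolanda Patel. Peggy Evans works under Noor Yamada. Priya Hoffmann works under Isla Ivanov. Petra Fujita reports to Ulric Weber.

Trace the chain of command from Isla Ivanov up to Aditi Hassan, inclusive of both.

Isla Ivanov reports to Bao Ferrari. Bao Ferrari reports to Noor Yamada. Noor Yamada reports to Declan Ishikawa. Declan Ishikawa reports to Aditi Hassan. Aditi Hassan is at the top.

Isla Ivanov -> Bao Ferrari -> Noor Yamada -> Declan Ishikawa -> Aditi Hassan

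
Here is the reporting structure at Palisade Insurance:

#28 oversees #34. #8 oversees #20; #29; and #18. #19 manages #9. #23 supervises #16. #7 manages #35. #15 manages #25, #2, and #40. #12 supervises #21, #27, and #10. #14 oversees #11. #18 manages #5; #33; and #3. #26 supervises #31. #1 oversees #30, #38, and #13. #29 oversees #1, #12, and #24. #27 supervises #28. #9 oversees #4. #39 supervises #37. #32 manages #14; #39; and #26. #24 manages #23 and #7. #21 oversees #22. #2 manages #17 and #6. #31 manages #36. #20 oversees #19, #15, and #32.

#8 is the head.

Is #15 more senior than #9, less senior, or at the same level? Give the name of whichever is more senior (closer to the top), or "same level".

#15 is 2 levels below #8; #9 is 3. #15 is higher.

#15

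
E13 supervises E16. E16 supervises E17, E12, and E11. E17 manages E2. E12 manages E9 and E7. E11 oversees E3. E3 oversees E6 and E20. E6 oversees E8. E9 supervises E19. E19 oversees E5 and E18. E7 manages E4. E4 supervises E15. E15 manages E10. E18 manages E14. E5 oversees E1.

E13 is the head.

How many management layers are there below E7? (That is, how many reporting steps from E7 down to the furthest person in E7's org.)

3

The longest chain under E7 runs E7 → E4 → E15 → E10, which is 3 levels below E7.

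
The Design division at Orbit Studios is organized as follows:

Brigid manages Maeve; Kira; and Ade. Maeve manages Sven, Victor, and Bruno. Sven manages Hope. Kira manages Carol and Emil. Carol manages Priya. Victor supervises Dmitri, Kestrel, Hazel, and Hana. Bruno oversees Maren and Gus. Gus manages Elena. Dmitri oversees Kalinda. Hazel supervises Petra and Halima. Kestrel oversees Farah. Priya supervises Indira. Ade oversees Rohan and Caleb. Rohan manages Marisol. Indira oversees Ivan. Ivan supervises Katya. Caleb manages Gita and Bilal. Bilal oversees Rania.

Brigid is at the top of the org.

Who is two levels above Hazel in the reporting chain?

Hazel reports to Victor, and Victor reports to Maeve. So Hazel's skip-level manager is Maeve.

Maeve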